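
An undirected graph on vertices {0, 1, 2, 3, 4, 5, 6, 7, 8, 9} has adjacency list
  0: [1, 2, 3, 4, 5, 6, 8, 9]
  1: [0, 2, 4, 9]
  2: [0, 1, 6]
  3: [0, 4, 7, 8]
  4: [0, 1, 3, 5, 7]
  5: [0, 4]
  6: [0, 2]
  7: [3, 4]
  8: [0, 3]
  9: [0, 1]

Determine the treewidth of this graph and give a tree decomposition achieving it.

Treewidth 2.
Bags: B1 = {3, 4, 7}  B2 = {0, 3, 4}  B3 = {0, 3, 8}  B4 = {0, 4, 5}  B5 = {0, 1, 4}  B6 = {0, 1, 9}  B7 = {0, 1, 2}  B8 = {0, 2, 6}
Tree: B1–B2, B2–B3, B2–B4, B4–B5, B5–B6, B6–B7, B7–B8

Each bag holds 3 vertices, so the decomposition has width 2, which upper-bounds the treewidth. Conversely, {0, 1, 9} is a clique of size 3, and the vertices of any clique must share a bag in every tree decomposition; so some bag has ≥ 3 vertices and tw(G) ≥ 2. Hence tw(G) = 2 exactly.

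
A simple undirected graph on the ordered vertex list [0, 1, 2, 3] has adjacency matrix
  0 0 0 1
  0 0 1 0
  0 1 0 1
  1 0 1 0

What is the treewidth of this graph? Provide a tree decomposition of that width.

Each bag holds 2 vertices, so the decomposition has width 1, which upper-bounds the treewidth. Since G has at least one edge (e.g. 1–2), it is not an edgeless graph, so tw(G) ≥ 1. Combining the bounds, tw(G) = 1.

Treewidth 1.
One optimal decomposition is:
Bags: B1 = {1, 2}  B2 = {2, 3}  B3 = {0, 3}
Tree: B1–B2, B2–B3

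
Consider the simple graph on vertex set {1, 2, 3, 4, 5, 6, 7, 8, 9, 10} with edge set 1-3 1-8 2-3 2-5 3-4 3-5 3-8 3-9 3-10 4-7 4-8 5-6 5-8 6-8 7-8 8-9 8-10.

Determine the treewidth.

2

A width-2 tree decomposition is:
Bags: B1 = {3, 5, 8}  B2 = {3, 4, 8}  B3 = {3, 8, 10}  B4 = {2, 3, 5}  B5 = {1, 3, 8}  B6 = {3, 8, 9}  B7 = {5, 6, 8}  B8 = {4, 7, 8}
Tree: B1–B2, B2–B3, B1–B4, B3–B5, B1–B6, B1–B7, B2–B8
Every bag has size at most 3, so the width is 3 − 1 = 2 and tw(G) ≤ 2. Conversely, {1, 3, 8} is a clique of size 3, and the vertices of any clique must share a bag in every tree decomposition; so some bag has ≥ 3 vertices and tw(G) ≥ 2. Therefore the treewidth is 2.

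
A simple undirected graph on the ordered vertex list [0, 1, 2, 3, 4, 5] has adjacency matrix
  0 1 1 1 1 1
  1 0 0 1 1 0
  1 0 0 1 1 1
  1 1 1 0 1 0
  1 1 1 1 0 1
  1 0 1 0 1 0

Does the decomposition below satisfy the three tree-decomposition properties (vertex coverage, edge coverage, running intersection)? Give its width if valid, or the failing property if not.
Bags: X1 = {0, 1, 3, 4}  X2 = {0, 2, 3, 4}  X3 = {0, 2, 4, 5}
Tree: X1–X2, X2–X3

Vertex coverage: the bags together contain {0, 1, 2, 3, 4, 5}, the full vertex set. Edge coverage: each edge of G has both endpoints in at least one bag. Running intersection: for every vertex, the bags containing it form a connected subtree. All three properties hold, so this is a valid tree decomposition of width max|bag| − 1 = 3, and hence tw(G) ≤ 3.

Yes; width 3.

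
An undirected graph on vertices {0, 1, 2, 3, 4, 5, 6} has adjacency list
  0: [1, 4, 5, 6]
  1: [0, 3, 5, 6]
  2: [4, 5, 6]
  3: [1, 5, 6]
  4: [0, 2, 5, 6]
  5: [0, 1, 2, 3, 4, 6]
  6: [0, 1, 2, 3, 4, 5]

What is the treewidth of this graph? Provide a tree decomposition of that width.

Treewidth 3.
One optimal decomposition is:
Bags: B1 = {0, 4, 5, 6}  B2 = {0, 1, 5, 6}  B3 = {1, 3, 5, 6}  B4 = {2, 4, 5, 6}
Tree: B1–B2, B2–B3, B1–B4

The largest bag has 4 vertices, giving width 3; this decomposition certifies tw(G) ≤ 3. On the other hand G contains the 4-clique {0, 1, 5, 6}. A clique must lie in a single bag of any decomposition, so no decomposition can have width below 3. The upper and lower bounds meet at 3, so that is the treewidth.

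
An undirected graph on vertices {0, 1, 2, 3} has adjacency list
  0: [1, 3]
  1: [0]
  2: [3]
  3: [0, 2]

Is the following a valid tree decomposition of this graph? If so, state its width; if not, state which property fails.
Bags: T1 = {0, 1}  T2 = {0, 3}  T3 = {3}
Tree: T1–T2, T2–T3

No — vertex 2 appears in no bag.

A tree decomposition must satisfy three properties: every vertex lies in some bag; for every edge, both endpoints lie together in some bag; and for every vertex, the bags containing it form a connected subtree. Here vertex 2 appears in no bag, so the decomposition is invalid.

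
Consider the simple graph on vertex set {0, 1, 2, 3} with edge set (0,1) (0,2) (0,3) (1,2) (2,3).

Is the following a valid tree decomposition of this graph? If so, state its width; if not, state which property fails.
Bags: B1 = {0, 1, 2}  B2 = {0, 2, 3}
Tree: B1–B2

Checking the three conditions: (i) the bags cover all of {0, 1, 2, 3}; (ii) for each edge, some bag contains both endpoints; (iii) the bags containing any fixed vertex form a subtree. All hold, so the decomposition is valid with width 3 − 1 = 2.

Yes; width 2.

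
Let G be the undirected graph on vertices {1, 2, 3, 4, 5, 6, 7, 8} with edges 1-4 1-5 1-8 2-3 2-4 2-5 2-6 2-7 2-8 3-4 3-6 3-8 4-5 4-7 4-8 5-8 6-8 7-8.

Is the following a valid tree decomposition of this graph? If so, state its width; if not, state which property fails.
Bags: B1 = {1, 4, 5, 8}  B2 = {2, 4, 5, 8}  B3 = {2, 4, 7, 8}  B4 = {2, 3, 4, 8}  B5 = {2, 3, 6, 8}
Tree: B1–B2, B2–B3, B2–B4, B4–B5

Yes; width 3.

Vertex coverage: the bags together contain {1, 2, 3, 4, 5, 6, 7, 8}, the full vertex set. Edge coverage: each edge of G has both endpoints in at least one bag. Running intersection: for every vertex, the bags containing it form a connected subtree. All three properties hold, so this is a valid tree decomposition of width max|bag| − 1 = 3, and hence tw(G) ≤ 3.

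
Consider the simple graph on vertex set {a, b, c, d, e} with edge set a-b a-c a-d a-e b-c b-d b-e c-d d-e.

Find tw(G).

A width-3 tree decomposition is:
Bags: B1 = {a, b, c, d}  B2 = {a, b, d, e}
Tree: B1–B2
Each bag holds 4 vertices, so the decomposition has width 3, which upper-bounds the treewidth. Conversely, {a, b, d, e} is a clique of size 4, and the vertices of any clique must share a bag in every tree decomposition; so some bag has ≥ 4 vertices and tw(G) ≥ 3. Therefore the treewidth is 3.

3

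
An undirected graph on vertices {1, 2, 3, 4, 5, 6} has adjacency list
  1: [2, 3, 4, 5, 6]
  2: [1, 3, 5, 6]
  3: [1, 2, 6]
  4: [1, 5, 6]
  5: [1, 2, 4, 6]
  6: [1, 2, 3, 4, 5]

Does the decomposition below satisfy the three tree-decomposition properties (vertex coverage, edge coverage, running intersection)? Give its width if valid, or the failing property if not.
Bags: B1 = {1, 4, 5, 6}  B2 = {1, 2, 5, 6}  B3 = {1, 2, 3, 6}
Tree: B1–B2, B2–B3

Yes; width 3.

Checking the three conditions: (i) the bags cover all of {1, 2, 3, 4, 5, 6}; (ii) for each edge, some bag contains both endpoints; (iii) the bags containing any fixed vertex form a subtree. All hold, so the decomposition is valid with width 4 − 1 = 3.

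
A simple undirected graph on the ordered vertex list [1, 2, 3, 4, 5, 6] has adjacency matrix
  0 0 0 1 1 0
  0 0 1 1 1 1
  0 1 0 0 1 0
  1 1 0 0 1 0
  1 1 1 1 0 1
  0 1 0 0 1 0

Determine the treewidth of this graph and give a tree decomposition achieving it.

Each bag holds 3 vertices, so the decomposition has width 2, which upper-bounds the treewidth. On the other hand G contains the 3-clique {1, 4, 5}. A clique must lie in a single bag of any decomposition, so no decomposition can have width below 2. The upper and lower bounds meet at 2, so that is the treewidth.

Treewidth 2.
One optimal decomposition is:
Bags: B1 = {2, 4, 5}  B2 = {2, 5, 6}  B3 = {2, 3, 5}  B4 = {1, 4, 5}
Tree: B1–B2, B1–B3, B1–B4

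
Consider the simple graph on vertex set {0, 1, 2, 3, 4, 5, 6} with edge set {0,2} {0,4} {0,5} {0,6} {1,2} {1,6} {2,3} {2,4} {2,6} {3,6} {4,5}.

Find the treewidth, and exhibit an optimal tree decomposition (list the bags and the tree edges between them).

Each bag holds 3 vertices, so the decomposition has width 2, which upper-bounds the treewidth. For the lower bound, the 3 vertices {0, 2, 4} are pairwise adjacent, and any tree decomposition puts a clique entirely inside one bag — forcing width ≥ 2. Hence tw(G) = 2 exactly.

Treewidth 2.
Bags: B1 = {0, 2, 6}  B2 = {2, 3, 6}  B3 = {0, 2, 4}  B4 = {1, 2, 6}  B5 = {0, 4, 5}
Tree: B1–B2, B1–B3, B1–B4, B3–B5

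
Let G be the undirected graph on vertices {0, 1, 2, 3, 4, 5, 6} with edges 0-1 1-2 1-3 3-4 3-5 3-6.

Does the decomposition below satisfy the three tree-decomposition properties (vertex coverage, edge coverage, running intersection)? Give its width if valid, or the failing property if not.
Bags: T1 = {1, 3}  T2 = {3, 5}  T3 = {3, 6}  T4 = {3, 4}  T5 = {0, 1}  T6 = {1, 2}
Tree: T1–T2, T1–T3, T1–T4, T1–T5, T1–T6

Yes; width 1.

Every vertex of G appears in some bag (union = {0, 1, 2, 3, 4, 5, 6}); every edge is covered by a bag; and for each vertex v the set of bags containing v is connected in the bag tree. The decomposition is therefore valid. The largest bag has 2 vertices, so the width is 1.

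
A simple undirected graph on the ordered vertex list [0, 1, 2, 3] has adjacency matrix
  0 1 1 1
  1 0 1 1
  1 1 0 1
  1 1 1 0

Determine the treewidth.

3

A width-3 tree decomposition is:
Bags: B1 = {0, 1, 2, 3}
Tree: (single bag)
With just one bag of size 4, the width is 4 − 1 = 3, so tw(G) ≤ 3. Conversely, {0, 1, 2, 3} is a clique of size 4, and the vertices of any clique must share a bag in every tree decomposition; so some bag has ≥ 4 vertices and tw(G) ≥ 3. Hence tw(G) = 3 exactly.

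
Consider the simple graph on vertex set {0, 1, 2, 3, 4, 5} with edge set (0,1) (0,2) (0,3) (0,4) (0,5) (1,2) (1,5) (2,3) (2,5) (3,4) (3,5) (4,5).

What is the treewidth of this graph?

A width-3 tree decomposition is:
Bags: B1 = {0, 2, 3, 5}  B2 = {0, 3, 4, 5}  B3 = {0, 1, 2, 5}
Tree: B1–B2, B1–B3
The largest bag has 4 vertices, giving width 3; this decomposition certifies tw(G) ≤ 3. On the other hand G contains the 4-clique {0, 1, 2, 5}. A clique must lie in a single bag of any decomposition, so no decomposition can have width below 3. Hence tw(G) = 3 exactly.

3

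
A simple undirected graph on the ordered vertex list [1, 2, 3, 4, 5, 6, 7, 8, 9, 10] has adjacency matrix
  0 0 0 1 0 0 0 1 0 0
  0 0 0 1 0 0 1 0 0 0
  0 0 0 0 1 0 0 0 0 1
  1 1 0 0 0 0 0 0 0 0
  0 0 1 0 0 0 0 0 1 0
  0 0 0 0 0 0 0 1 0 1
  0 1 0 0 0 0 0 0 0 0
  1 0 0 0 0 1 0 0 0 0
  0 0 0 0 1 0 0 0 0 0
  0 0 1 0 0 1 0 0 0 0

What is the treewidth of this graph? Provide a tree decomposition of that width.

Treewidth 1.
Bags: B1 = {5, 9}  B2 = {3, 5}  B3 = {3, 10}  B4 = {6, 10}  B5 = {6, 8}  B6 = {1, 8}  B7 = {1, 4}  B8 = {2, 4}  B9 = {2, 7}
Tree: B1–B2, B2–B3, B3–B4, B4–B5, B5–B6, B6–B7, B7–B8, B8–B9

Each bag holds 2 vertices, so the decomposition has width 1, which upper-bounds the treewidth. Since G has at least one edge (e.g. 9–5), it is not an edgeless graph, so tw(G) ≥ 1. Therefore the treewidth is 1.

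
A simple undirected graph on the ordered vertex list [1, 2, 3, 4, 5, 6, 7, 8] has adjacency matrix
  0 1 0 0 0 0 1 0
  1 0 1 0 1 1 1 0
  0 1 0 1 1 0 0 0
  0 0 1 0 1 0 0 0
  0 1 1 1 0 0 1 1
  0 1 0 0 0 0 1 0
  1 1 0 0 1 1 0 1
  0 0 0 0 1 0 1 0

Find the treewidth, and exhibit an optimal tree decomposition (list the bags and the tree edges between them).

Treewidth 2.
One optimal decomposition is:
Bags: B1 = {3, 4, 5}  B2 = {2, 3, 5}  B3 = {2, 5, 7}  B4 = {1, 2, 7}  B5 = {2, 6, 7}  B6 = {5, 7, 8}
Tree: B1–B2, B2–B3, B3–B4, B3–B5, B3–B6

Every bag has size at most 3, so the width is 3 − 1 = 2 and tw(G) ≤ 2. Conversely, {5, 7, 8} is a clique of size 3, and the vertices of any clique must share a bag in every tree decomposition; so some bag has ≥ 3 vertices and tw(G) ≥ 2. Hence tw(G) = 2 exactly.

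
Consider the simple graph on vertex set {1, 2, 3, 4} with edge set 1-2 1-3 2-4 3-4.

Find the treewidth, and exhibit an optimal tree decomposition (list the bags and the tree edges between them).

Treewidth 2.
One optimal decomposition is:
Bags: B1 = {1, 2, 3}  B2 = {2, 3, 4}
Tree: B1–B2

The largest bag has 3 vertices, giving width 2; this decomposition certifies tw(G) ≤ 2. For the lower bound, G contains the cycle 2–1–3–4–2, so G is not a forest; only forests have treewidth ≤ 1, hence tw(G) ≥ 2. Therefore the treewidth is 2.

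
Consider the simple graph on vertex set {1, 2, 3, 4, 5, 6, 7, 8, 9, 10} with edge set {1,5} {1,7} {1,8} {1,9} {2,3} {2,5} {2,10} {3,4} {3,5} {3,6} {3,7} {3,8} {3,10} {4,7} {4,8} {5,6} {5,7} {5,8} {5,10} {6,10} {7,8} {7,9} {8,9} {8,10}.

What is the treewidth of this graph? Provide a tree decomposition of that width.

Treewidth 3.
Bags: B1 = {3, 5, 6, 10}  B2 = {3, 5, 8, 10}  B3 = {3, 5, 7, 8}  B4 = {2, 3, 5, 10}  B5 = {1, 5, 7, 8}  B6 = {3, 4, 7, 8}  B7 = {1, 7, 8, 9}
Tree: B1–B2, B2–B3, B2–B4, B3–B5, B3–B6, B5–B7

Every bag has size at most 4, so the width is 4 − 1 = 3 and tw(G) ≤ 3. Conversely, {1, 7, 8, 9} is a clique of size 4, and the vertices of any clique must share a bag in every tree decomposition; so some bag has ≥ 4 vertices and tw(G) ≥ 3. Combining the bounds, tw(G) = 3.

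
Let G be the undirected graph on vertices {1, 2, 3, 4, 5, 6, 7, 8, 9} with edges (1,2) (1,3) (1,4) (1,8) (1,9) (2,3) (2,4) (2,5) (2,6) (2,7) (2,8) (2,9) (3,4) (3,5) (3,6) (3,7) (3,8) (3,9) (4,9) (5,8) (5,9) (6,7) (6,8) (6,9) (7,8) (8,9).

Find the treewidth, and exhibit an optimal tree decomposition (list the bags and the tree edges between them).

Each bag holds 5 vertices, so the decomposition has width 4, which upper-bounds the treewidth. For the lower bound, the 5 vertices {1, 2, 3, 8, 9} are pairwise adjacent, and any tree decomposition puts a clique entirely inside one bag — forcing width ≥ 4. Therefore the treewidth is 4.

Treewidth 4.
One such decomposition:
Bags: B1 = {2, 3, 5, 8, 9}  B2 = {1, 2, 3, 8, 9}  B3 = {2, 3, 6, 8, 9}  B4 = {2, 3, 6, 7, 8}  B5 = {1, 2, 3, 4, 9}
Tree: B1–B2, B2–B3, B3–B4, B2–B5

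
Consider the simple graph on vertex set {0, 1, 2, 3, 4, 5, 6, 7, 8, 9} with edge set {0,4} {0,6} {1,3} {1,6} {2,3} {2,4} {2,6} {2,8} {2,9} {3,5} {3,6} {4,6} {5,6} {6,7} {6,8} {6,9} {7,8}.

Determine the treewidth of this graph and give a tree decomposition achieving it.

Treewidth 2.
One such decomposition:
Bags: B1 = {2, 4, 6}  B2 = {2, 6, 9}  B3 = {0, 4, 6}  B4 = {2, 6, 8}  B5 = {2, 3, 6}  B6 = {1, 3, 6}  B7 = {3, 5, 6}  B8 = {6, 7, 8}
Tree: B1–B2, B1–B3, B1–B4, B1–B5, B5–B6, B5–B7, B4–B8

Every bag has size at most 3, so the width is 3 − 1 = 2 and tw(G) ≤ 2. On the other hand G contains the 3-clique {0, 4, 6}. A clique must lie in a single bag of any decomposition, so no decomposition can have width below 2. The upper and lower bounds meet at 2, so that is the treewidth.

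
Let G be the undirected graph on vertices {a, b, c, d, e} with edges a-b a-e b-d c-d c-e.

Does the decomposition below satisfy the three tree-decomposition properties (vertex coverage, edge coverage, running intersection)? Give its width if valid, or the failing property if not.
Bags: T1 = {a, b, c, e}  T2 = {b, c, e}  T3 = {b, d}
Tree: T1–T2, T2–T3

A tree decomposition must satisfy three properties: every vertex lies in some bag; for every edge, both endpoints lie together in some bag; and for every vertex, the bags containing it form a connected subtree. Here edge (c,d) lies in no bag, so the decomposition is invalid.

No — edge (c,d) lies in no bag.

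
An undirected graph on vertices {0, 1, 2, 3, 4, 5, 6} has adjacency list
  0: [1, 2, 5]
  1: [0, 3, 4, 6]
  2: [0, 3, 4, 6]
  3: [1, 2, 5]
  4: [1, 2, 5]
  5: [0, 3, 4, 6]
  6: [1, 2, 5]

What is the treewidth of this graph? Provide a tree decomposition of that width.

The largest bag has 4 vertices, giving width 3; this decomposition certifies tw(G) ≤ 3. For the lower bound: the 4 vertex sets {5,6}, {0,2}, {1}, {4} are disjoint, each induces a connected subgraph, and every pair is joined by at least one edge of G. Contracting each set to a single vertex therefore yields K_{4} as a minor, and since treewidth is minor-monotone, tw(G) ≥ tw(K_{4}) = 3. The upper and lower bounds meet at 3, so that is the treewidth.

Treewidth 3.
One optimal decomposition is:
Bags: B1 = {1, 2, 5, 6}  B2 = {0, 1, 2, 5}  B3 = {1, 2, 4, 5}  B4 = {1, 2, 3, 5}
Tree: B1–B2, B2–B3, B3–B4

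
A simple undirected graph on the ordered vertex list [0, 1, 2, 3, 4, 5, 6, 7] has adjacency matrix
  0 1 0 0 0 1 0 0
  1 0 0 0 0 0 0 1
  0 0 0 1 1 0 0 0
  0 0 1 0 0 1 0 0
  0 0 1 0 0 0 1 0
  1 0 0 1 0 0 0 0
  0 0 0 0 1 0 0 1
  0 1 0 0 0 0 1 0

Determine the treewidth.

2

A width-2 tree decomposition is:
Bags: B1 = {2, 4, 6}  B2 = {2, 6, 7}  B3 = {1, 2, 7}  B4 = {0, 1, 2}  B5 = {0, 2, 5}  B6 = {2, 3, 5}
Tree: B1–B2, B2–B3, B3–B4, B4–B5, B5–B6
The largest bag has 3 vertices, giving width 2; this decomposition certifies tw(G) ≤ 2. For the lower bound, G contains the cycle 2–4–6–7–1–0–5–3–2, so G is not a forest; only forests have treewidth ≤ 1, hence tw(G) ≥ 2. Hence tw(G) = 2 exactly.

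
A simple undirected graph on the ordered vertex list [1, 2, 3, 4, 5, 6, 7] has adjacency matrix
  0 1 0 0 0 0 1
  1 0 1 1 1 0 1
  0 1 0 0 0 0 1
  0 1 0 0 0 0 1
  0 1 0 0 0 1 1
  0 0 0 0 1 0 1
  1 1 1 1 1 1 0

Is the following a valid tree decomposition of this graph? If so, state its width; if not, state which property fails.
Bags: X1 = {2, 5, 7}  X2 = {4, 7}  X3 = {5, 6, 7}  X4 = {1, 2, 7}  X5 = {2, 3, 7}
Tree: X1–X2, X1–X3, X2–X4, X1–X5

A tree decomposition must satisfy three properties: every vertex lies in some bag; for every edge, both endpoints lie together in some bag; and for every vertex, the bags containing it form a connected subtree. Here edge (2,4) lies in no bag, so the decomposition is invalid.

No — edge (2,4) lies in no bag.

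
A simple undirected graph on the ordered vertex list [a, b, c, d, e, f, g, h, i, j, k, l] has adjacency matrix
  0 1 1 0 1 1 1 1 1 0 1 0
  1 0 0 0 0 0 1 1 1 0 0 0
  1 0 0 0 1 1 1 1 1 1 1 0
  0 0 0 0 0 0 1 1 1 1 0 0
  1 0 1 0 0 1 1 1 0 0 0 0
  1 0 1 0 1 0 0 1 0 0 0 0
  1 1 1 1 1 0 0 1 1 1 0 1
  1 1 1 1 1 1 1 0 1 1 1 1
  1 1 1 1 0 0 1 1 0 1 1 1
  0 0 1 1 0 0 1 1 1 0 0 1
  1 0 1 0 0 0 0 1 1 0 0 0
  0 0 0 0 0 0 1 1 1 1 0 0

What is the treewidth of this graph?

A width-4 tree decomposition is:
Bags: B1 = {a, c, e, f, h}  B2 = {a, c, e, g, h}  B3 = {a, c, g, h, i}  B4 = {a, c, h, i, k}  B5 = {c, g, h, i, j}  B6 = {a, b, g, h, i}  B7 = {d, g, h, i, j}  B8 = {g, h, i, j, l}
Tree: B1–B2, B2–B3, B3–B4, B3–B5, B3–B6, B5–B7, B5–B8
The largest bag has 5 vertices, giving width 4; this decomposition certifies tw(G) ≤ 4. Conversely, {a, c, e, g, h} is a clique of size 5, and the vertices of any clique must share a bag in every tree decomposition; so some bag has ≥ 5 vertices and tw(G) ≥ 4. Therefore the treewidth is 4.

4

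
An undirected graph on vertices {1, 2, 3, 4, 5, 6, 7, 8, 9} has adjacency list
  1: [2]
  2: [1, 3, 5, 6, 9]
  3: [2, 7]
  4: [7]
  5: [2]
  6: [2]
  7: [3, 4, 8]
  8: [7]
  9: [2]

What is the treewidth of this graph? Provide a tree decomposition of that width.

Treewidth 1.
Bags: B1 = {1, 2}  B2 = {2, 6}  B3 = {2, 9}  B4 = {2, 3}  B5 = {3, 7}  B6 = {7, 8}  B7 = {4, 7}  B8 = {2, 5}
Tree: B1–B2, B1–B3, B2–B4, B4–B5, B5–B6, B6–B7, B1–B8

The largest bag has 2 vertices, giving width 1; this decomposition certifies tw(G) ≤ 1. Any graph with an edge has treewidth ≥ 1, and G has the edge 1–2. Hence tw(G) = 1 exactly.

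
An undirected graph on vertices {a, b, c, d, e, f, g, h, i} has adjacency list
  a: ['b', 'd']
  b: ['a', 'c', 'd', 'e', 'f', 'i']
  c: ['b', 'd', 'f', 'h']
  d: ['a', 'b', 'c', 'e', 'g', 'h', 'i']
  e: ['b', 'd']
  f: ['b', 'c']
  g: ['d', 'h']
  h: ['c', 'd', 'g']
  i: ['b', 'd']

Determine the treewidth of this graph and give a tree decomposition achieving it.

Every bag has size at most 3, so the width is 3 − 1 = 2 and tw(G) ≤ 2. For the lower bound, the 3 vertices {d, g, h} are pairwise adjacent, and any tree decomposition puts a clique entirely inside one bag — forcing width ≥ 2. Combining the bounds, tw(G) = 2.

Treewidth 2.
Bags: B1 = {b, c, d}  B2 = {b, d, i}  B3 = {b, c, f}  B4 = {c, d, h}  B5 = {d, g, h}  B6 = {a, b, d}  B7 = {b, d, e}
Tree: B1–B2, B1–B3, B1–B4, B4–B5, B1–B6, B1–B7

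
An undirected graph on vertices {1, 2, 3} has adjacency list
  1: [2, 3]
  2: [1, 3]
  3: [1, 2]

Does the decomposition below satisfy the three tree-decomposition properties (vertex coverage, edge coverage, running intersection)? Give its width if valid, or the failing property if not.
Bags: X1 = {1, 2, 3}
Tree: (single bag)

Yes; width 2.

Vertex coverage: the bags together contain {1, 2, 3}, the full vertex set. Edge coverage: each edge of G has both endpoints in at least one bag. Running intersection: for every vertex, the bags containing it form a connected subtree. All three properties hold, so this is a valid tree decomposition of width max|bag| − 1 = 2, and hence tw(G) ≤ 2.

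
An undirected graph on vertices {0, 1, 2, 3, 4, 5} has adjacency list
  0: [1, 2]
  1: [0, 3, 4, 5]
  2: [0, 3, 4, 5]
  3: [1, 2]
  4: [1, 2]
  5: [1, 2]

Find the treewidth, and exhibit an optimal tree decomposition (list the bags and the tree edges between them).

Treewidth 2.
Bags: B1 = {1, 2, 5}  B2 = {0, 1, 2}  B3 = {1, 2, 4}  B4 = {1, 2, 3}
Tree: B1–B2, B2–B3, B3–B4

Each bag holds 3 vertices, so the decomposition has width 2, which upper-bounds the treewidth. For the lower bound, G contains the cycle 2–5–1–0–2, so G is not a forest; only forests have treewidth ≤ 1, hence tw(G) ≥ 2. Hence tw(G) = 2 exactly.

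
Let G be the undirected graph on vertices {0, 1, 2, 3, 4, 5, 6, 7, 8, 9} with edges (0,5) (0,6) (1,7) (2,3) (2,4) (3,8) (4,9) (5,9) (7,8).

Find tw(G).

1

A width-1 tree decomposition is:
Bags: B1 = {0, 6}  B2 = {0, 5}  B3 = {5, 9}  B4 = {4, 9}  B5 = {2, 4}  B6 = {2, 3}  B7 = {3, 8}  B8 = {7, 8}  B9 = {1, 7}
Tree: B1–B2, B2–B3, B3–B4, B4–B5, B5–B6, B6–B7, B7–B8, B8–B9
Each bag holds 2 vertices, so the decomposition has width 1, which upper-bounds the treewidth. Since G has at least one edge (e.g. 6–0), it is not an edgeless graph, so tw(G) ≥ 1. Hence tw(G) = 1 exactly.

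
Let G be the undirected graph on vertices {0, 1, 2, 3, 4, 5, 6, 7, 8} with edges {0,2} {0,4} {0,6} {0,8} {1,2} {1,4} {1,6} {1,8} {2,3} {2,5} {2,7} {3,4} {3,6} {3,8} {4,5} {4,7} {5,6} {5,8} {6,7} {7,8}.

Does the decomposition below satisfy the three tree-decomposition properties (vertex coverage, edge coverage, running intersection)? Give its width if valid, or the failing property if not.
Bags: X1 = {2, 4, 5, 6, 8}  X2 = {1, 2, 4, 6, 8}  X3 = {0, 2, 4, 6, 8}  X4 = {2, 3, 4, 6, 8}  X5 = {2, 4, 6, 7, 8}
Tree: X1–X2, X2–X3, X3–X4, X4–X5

Yes; width 4.

Checking the three conditions: (i) the bags cover all of {0, 1, 2, 3, 4, 5, 6, 7, 8}; (ii) for each edge, some bag contains both endpoints; (iii) the bags containing any fixed vertex form a subtree. All hold, so the decomposition is valid with width 5 − 1 = 4.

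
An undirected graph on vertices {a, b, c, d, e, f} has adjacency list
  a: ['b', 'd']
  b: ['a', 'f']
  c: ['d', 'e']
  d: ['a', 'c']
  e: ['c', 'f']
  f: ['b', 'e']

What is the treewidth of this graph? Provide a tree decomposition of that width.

Treewidth 2.
One optimal decomposition is:
Bags: B1 = {a, c, d}  B2 = {a, b, c}  B3 = {b, c, f}  B4 = {c, e, f}
Tree: B1–B2, B2–B3, B3–B4

The largest bag has 3 vertices, giving width 2; this decomposition certifies tw(G) ≤ 2. The edges c–d–a–b–f–e–c form a cycle, so G is not a tree and its treewidth is at least 2. Therefore the treewidth is 2.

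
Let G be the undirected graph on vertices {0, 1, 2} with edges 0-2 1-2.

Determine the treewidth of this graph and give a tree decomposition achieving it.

The largest bag has 2 vertices, giving width 1; this decomposition certifies tw(G) ≤ 1. G has an edge, so its treewidth is at least 1. The upper and lower bounds meet at 1, so that is the treewidth.

Treewidth 1.
One such decomposition:
Bags: B1 = {1, 2}  B2 = {0, 2}
Tree: B1–B2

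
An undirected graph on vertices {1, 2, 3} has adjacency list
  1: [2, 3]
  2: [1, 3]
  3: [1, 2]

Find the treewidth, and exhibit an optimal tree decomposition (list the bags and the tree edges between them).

Treewidth 2.
Bags: B1 = {1, 2, 3}
Tree: (single bag)

A single bag containing all 3 vertices is trivially a valid decomposition of width 2. Conversely, {1, 2, 3} is a clique of size 3, and the vertices of any clique must share a bag in every tree decomposition; so some bag has ≥ 3 vertices and tw(G) ≥ 2. Therefore the treewidth is 2.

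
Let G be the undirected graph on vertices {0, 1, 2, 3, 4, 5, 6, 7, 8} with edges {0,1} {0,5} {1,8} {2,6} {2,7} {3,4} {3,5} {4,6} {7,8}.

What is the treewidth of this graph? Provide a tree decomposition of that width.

The largest bag has 3 vertices, giving width 2; this decomposition certifies tw(G) ≤ 2. Since 5–3–4–6–2–7–8–1–0–5 is a cycle in G, G is not acyclic. Forests are exactly the graphs of treewidth ≤ 1, so tw(G) ≥ 2. Hence tw(G) = 2 exactly.

Treewidth 2.
One such decomposition:
Bags: B1 = {3, 4, 5}  B2 = {4, 5, 6}  B3 = {2, 5, 6}  B4 = {2, 5, 7}  B5 = {5, 7, 8}  B6 = {1, 5, 8}  B7 = {0, 1, 5}
Tree: B1–B2, B2–B3, B3–B4, B4–B5, B5–B6, B6–B7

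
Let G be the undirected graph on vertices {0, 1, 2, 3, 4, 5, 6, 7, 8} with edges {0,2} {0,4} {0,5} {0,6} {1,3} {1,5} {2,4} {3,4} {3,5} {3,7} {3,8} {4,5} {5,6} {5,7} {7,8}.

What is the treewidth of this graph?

2

A width-2 tree decomposition is:
Bags: B1 = {3, 5, 7}  B2 = {3, 4, 5}  B3 = {3, 7, 8}  B4 = {0, 4, 5}  B5 = {0, 2, 4}  B6 = {1, 3, 5}  B7 = {0, 5, 6}
Tree: B1–B2, B1–B3, B2–B4, B4–B5, B2–B6, B4–B7
The largest bag has 3 vertices, giving width 2; this decomposition certifies tw(G) ≤ 2. Conversely, {3, 7, 8} is a clique of size 3, and the vertices of any clique must share a bag in every tree decomposition; so some bag has ≥ 3 vertices and tw(G) ≥ 2. Therefore the treewidth is 2.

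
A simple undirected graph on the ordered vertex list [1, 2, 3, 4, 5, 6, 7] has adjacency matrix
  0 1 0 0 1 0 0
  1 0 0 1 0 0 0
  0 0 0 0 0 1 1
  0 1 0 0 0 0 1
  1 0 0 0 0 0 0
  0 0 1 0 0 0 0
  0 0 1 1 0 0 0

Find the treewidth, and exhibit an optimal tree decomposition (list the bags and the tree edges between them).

Treewidth 1.
One such decomposition:
Bags: B1 = {4, 7}  B2 = {3, 7}  B3 = {2, 4}  B4 = {1, 2}  B5 = {1, 5}  B6 = {3, 6}
Tree: B1–B2, B1–B3, B3–B4, B4–B5, B2–B6

The largest bag has 2 vertices, giving width 1; this decomposition certifies tw(G) ≤ 1. Since G has at least one edge (e.g. 4–7), it is not an edgeless graph, so tw(G) ≥ 1. The upper and lower bounds meet at 1, so that is the treewidth.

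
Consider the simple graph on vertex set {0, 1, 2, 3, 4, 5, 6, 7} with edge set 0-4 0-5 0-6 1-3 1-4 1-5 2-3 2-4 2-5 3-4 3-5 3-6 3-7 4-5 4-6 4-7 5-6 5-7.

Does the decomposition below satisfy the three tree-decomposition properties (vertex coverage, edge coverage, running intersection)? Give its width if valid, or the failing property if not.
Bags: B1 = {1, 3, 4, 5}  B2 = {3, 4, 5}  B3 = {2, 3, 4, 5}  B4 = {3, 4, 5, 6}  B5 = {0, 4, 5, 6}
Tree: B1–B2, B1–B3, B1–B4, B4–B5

No — vertex 7 appears in no bag.

A tree decomposition must satisfy three properties: every vertex lies in some bag; for every edge, both endpoints lie together in some bag; and for every vertex, the bags containing it form a connected subtree. Here vertex 7 appears in no bag, so the decomposition is invalid.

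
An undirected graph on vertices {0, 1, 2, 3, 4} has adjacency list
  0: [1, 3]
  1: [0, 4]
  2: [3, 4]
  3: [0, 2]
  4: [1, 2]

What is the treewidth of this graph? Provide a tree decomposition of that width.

Treewidth 2.
One optimal decomposition is:
Bags: B1 = {0, 1, 3}  B2 = {1, 2, 3}  B3 = {1, 2, 4}
Tree: B1–B2, B2–B3

Each bag holds 3 vertices, so the decomposition has width 2, which upper-bounds the treewidth. For the lower bound, G contains the cycle 1–0–3–2–4–1, so G is not a forest; only forests have treewidth ≤ 1, hence tw(G) ≥ 2. Combining the bounds, tw(G) = 2.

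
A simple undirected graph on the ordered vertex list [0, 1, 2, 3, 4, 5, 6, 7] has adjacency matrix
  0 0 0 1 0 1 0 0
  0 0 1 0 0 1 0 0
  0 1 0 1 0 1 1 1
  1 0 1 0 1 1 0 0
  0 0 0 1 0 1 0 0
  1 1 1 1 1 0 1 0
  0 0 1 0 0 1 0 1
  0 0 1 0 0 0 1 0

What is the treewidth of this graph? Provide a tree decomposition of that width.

Each bag holds 3 vertices, so the decomposition has width 2, which upper-bounds the treewidth. On the other hand G contains the 3-clique {0, 3, 5}. A clique must lie in a single bag of any decomposition, so no decomposition can have width below 2. Therefore the treewidth is 2.

Treewidth 2.
Bags: B1 = {1, 2, 5}  B2 = {2, 3, 5}  B3 = {3, 4, 5}  B4 = {2, 5, 6}  B5 = {0, 3, 5}  B6 = {2, 6, 7}
Tree: B1–B2, B2–B3, B1–B4, B3–B5, B4–B6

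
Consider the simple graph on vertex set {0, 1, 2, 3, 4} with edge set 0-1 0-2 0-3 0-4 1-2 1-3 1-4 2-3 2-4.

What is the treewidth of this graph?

3

A width-3 tree decomposition is:
Bags: B1 = {0, 1, 2, 4}  B2 = {0, 1, 2, 3}
Tree: B1–B2
Every bag has size at most 4, so the width is 4 − 1 = 3 and tw(G) ≤ 3. On the other hand G contains the 4-clique {0, 1, 2, 3}. A clique must lie in a single bag of any decomposition, so no decomposition can have width below 3. The upper and lower bounds meet at 3, so that is the treewidth.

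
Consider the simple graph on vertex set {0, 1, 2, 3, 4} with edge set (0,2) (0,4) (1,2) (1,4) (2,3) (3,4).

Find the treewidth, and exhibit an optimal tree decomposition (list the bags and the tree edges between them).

Each bag holds 3 vertices, so the decomposition has width 2, which upper-bounds the treewidth. Since 4–1–2–0–4 is a cycle in G, G is not acyclic. Forests are exactly the graphs of treewidth ≤ 1, so tw(G) ≥ 2. The upper and lower bounds meet at 2, so that is the treewidth.

Treewidth 2.
Bags: B1 = {1, 2, 4}  B2 = {0, 2, 4}  B3 = {2, 3, 4}
Tree: B1–B2, B2–B3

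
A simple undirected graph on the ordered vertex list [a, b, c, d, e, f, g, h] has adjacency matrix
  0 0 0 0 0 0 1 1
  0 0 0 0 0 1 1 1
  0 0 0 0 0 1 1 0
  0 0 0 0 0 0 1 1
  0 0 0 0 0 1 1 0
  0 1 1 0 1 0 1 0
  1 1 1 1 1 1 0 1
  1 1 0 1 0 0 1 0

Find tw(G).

A width-2 tree decomposition is:
Bags: B1 = {b, f, g}  B2 = {e, f, g}  B3 = {b, g, h}  B4 = {a, g, h}  B5 = {c, f, g}  B6 = {d, g, h}
Tree: B1–B2, B1–B3, B3–B4, B2–B5, B3–B6
Each bag holds 3 vertices, so the decomposition has width 2, which upper-bounds the treewidth. Conversely, {d, g, h} is a clique of size 3, and the vertices of any clique must share a bag in every tree decomposition; so some bag has ≥ 3 vertices and tw(G) ≥ 2. Combining the bounds, tw(G) = 2.

2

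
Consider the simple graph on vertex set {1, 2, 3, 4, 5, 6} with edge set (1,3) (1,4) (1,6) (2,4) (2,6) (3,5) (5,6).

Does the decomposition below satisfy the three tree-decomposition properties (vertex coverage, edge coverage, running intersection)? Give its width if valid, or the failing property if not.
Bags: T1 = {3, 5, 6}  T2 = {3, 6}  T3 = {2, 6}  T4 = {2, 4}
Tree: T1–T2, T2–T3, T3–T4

A tree decomposition must satisfy three properties: every vertex lies in some bag; for every edge, both endpoints lie together in some bag; and for every vertex, the bags containing it form a connected subtree. Here vertex 1 appears in no bag, so the decomposition is invalid.

No — vertex 1 appears in no bag.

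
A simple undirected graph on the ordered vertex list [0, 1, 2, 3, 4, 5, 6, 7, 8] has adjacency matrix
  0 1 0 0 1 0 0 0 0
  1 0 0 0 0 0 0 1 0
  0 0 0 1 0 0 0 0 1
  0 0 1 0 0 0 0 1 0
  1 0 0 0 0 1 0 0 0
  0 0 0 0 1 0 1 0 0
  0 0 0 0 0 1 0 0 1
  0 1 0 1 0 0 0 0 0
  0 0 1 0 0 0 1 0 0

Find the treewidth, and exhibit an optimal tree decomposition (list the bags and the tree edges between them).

Each bag holds 3 vertices, so the decomposition has width 2, which upper-bounds the treewidth. Since 8–2–3–7–1–0–4–5–6–8 is a cycle in G, G is not acyclic. Forests are exactly the graphs of treewidth ≤ 1, so tw(G) ≥ 2. Combining the bounds, tw(G) = 2.

Treewidth 2.
One such decomposition:
Bags: B1 = {2, 3, 8}  B2 = {3, 7, 8}  B3 = {1, 7, 8}  B4 = {0, 1, 8}  B5 = {0, 4, 8}  B6 = {4, 5, 8}  B7 = {5, 6, 8}
Tree: B1–B2, B2–B3, B3–B4, B4–B5, B5–B6, B6–B7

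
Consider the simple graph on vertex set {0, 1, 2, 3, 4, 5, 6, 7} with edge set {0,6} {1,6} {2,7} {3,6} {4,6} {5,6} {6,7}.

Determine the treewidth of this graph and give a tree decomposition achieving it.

The largest bag has 2 vertices, giving width 1; this decomposition certifies tw(G) ≤ 1. Since G has at least one edge (e.g. 5–6), it is not an edgeless graph, so tw(G) ≥ 1. Therefore the treewidth is 1.

Treewidth 1.
One optimal decomposition is:
Bags: B1 = {5, 6}  B2 = {6, 7}  B3 = {1, 6}  B4 = {3, 6}  B5 = {4, 6}  B6 = {0, 6}  B7 = {2, 7}
Tree: B1–B2, B1–B3, B2–B4, B3–B5, B4–B6, B2–B7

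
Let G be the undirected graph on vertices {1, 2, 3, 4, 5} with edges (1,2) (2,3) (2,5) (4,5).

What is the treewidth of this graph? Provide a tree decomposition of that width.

Treewidth 1.
One optimal decomposition is:
Bags: B1 = {2, 5}  B2 = {2, 3}  B3 = {1, 2}  B4 = {4, 5}
Tree: B1–B2, B1–B3, B1–B4

Every bag has size at most 2, so the width is 2 − 1 = 1 and tw(G) ≤ 1. Since G has at least one edge (e.g. 2–5), it is not an edgeless graph, so tw(G) ≥ 1. Hence tw(G) = 1 exactly.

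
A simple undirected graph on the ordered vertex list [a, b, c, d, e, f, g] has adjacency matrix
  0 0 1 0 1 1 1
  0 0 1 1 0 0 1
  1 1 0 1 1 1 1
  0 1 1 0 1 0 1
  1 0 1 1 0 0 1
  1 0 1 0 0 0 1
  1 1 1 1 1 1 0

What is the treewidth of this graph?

A width-3 tree decomposition is:
Bags: B1 = {c, d, e, g}  B2 = {b, c, d, g}  B3 = {a, c, e, g}  B4 = {a, c, f, g}
Tree: B1–B2, B1–B3, B3–B4
Each bag holds 4 vertices, so the decomposition has width 3, which upper-bounds the treewidth. On the other hand G contains the 4-clique {c, d, e, g}. A clique must lie in a single bag of any decomposition, so no decomposition can have width below 3. Therefore the treewidth is 3.

3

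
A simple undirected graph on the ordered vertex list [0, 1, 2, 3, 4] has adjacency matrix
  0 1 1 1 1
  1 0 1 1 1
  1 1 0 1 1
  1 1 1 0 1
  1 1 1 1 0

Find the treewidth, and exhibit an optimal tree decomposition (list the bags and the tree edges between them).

A single bag containing all 5 vertices is trivially a valid decomposition of width 4. On the other hand G contains the 5-clique {0, 1, 2, 3, 4}. A clique must lie in a single bag of any decomposition, so no decomposition can have width below 4. Therefore the treewidth is 4.

Treewidth 4.
One such decomposition:
Bags: B1 = {0, 1, 2, 3, 4}
Tree: (single bag)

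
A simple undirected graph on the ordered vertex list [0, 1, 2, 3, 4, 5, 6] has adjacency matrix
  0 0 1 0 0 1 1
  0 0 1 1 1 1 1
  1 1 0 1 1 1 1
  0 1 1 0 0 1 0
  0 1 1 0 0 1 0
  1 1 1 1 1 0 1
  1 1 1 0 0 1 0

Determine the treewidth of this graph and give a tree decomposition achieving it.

Treewidth 3.
One such decomposition:
Bags: B1 = {1, 2, 4, 5}  B2 = {1, 2, 5, 6}  B3 = {1, 2, 3, 5}  B4 = {0, 2, 5, 6}
Tree: B1–B2, B2–B3, B2–B4

Every bag has size at most 4, so the width is 4 − 1 = 3 and tw(G) ≤ 3. On the other hand G contains the 4-clique {0, 2, 5, 6}. A clique must lie in a single bag of any decomposition, so no decomposition can have width below 3. Therefore the treewidth is 3.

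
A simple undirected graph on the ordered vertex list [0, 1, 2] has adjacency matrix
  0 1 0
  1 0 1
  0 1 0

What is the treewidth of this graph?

A width-1 tree decomposition is:
Bags: B1 = {1, 2}  B2 = {0, 1}
Tree: B1–B2
Each bag holds 2 vertices, so the decomposition has width 1, which upper-bounds the treewidth. Any graph with an edge has treewidth ≥ 1, and G has the edge 2–1. The upper and lower bounds meet at 1, so that is the treewidth.

1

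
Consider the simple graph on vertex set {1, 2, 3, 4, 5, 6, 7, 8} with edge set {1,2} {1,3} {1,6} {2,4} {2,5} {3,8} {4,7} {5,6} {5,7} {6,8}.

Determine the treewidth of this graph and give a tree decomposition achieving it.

Each bag holds 3 vertices, so the decomposition has width 2, which upper-bounds the treewidth. The edges 4–7–5–2–4 form a cycle, so G is not a tree and its treewidth is at least 2. The upper and lower bounds meet at 2, so that is the treewidth.

Treewidth 2.
Bags: B1 = {2, 4, 7}  B2 = {2, 5, 7}  B3 = {1, 2, 5}  B4 = {1, 5, 6}  B5 = {1, 3, 6}  B6 = {3, 6, 8}
Tree: B1–B2, B2–B3, B3–B4, B4–B5, B5–B6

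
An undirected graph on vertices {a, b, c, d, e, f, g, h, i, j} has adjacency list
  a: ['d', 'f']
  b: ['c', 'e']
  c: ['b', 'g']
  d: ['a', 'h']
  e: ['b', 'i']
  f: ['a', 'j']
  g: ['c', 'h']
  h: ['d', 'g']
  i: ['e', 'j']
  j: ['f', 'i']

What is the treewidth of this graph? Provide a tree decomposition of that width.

Each bag holds 3 vertices, so the decomposition has width 2, which upper-bounds the treewidth. The edges d–h–g–c–b–e–i–j–f–a–d form a cycle, so G is not a tree and its treewidth is at least 2. Combining the bounds, tw(G) = 2.

Treewidth 2.
One such decomposition:
Bags: B1 = {d, g, h}  B2 = {c, d, g}  B3 = {b, c, d}  B4 = {b, d, e}  B5 = {d, e, i}  B6 = {d, i, j}  B7 = {d, f, j}  B8 = {a, d, f}
Tree: B1–B2, B2–B3, B3–B4, B4–B5, B5–B6, B6–B7, B7–B8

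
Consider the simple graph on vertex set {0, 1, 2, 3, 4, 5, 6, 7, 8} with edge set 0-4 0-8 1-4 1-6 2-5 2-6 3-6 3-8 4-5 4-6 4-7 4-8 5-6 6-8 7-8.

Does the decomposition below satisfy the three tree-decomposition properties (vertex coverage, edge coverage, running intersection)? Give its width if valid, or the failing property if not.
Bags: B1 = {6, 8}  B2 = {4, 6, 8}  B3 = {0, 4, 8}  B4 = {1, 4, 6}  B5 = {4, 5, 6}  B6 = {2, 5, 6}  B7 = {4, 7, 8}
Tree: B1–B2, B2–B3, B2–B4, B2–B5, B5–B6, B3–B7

A tree decomposition must satisfy three properties: every vertex lies in some bag; for every edge, both endpoints lie together in some bag; and for every vertex, the bags containing it form a connected subtree. Here vertex 3 appears in no bag, so the decomposition is invalid.

No — vertex 3 appears in no bag.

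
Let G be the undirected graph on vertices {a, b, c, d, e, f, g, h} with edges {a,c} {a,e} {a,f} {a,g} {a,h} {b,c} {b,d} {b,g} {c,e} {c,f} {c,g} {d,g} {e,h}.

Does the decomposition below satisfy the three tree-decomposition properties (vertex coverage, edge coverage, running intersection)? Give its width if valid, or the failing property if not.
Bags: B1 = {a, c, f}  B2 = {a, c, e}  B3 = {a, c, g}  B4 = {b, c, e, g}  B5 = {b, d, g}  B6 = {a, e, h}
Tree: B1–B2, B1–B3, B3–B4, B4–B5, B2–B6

No — bags containing vertex e are not connected in the tree.

A tree decomposition must satisfy three properties: every vertex lies in some bag; for every edge, both endpoints lie together in some bag; and for every vertex, the bags containing it form a connected subtree. Here bags containing vertex e are not connected in the tree, so the decomposition is invalid.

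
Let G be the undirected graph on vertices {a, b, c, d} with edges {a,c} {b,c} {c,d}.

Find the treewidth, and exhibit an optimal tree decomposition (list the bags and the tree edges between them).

Treewidth 1.
One optimal decomposition is:
Bags: B1 = {a, c}  B2 = {c, d}  B3 = {b, c}
Tree: B1–B2, B2–B3

Every bag has size at most 2, so the width is 2 − 1 = 1 and tw(G) ≤ 1. G has an edge, so its treewidth is at least 1. Therefore the treewidth is 1.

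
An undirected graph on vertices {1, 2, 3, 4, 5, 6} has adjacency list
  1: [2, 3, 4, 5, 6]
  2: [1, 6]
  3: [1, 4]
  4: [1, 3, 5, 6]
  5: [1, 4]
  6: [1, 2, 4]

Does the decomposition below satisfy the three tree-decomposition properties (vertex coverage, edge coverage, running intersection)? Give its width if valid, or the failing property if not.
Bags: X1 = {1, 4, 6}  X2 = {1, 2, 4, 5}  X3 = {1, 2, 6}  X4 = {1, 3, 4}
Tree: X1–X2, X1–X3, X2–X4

No — bags containing vertex 2 are not connected in the tree.

A tree decomposition must satisfy three properties: every vertex lies in some bag; for every edge, both endpoints lie together in some bag; and for every vertex, the bags containing it form a connected subtree. Here bags containing vertex 2 are not connected in the tree, so the decomposition is invalid.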